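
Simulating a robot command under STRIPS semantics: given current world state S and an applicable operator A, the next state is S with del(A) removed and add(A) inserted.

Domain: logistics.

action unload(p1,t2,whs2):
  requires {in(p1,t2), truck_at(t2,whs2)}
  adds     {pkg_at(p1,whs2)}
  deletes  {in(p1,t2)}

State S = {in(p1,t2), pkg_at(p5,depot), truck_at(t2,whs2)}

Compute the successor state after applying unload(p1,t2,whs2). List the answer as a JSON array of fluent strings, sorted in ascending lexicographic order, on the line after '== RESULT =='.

Compute (S \ del) ∪ add:
  pre ⊆ S: {in(p1,t2), truck_at(t2,whs2)} ⊆ S  — applicable
  S \ del = {pkg_at(p5,depot), truck_at(t2,whs2)}
  ∪ add   = {pkg_at(p1,whs2), pkg_at(p5,depot), truck_at(t2,whs2)}

== RESULT ==
["pkg_at(p1,whs2)", "pkg_at(p5,depot)", "truck_at(t2,whs2)"]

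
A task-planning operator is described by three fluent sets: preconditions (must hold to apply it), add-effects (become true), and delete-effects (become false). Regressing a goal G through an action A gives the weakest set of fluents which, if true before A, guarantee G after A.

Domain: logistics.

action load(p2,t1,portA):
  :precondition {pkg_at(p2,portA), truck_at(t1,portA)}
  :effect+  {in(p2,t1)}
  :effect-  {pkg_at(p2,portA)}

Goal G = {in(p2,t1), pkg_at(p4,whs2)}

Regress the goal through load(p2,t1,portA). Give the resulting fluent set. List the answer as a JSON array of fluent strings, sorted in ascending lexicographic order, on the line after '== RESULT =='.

Regress:
  G ∩ del = {}  (empty — regression defined)
  G \ add = {in(p2,t1), pkg_at(p4,whs2)} \ {in(p2,t1)} = {pkg_at(p4,whs2)}
  ∪ pre   = {pkg_at(p4,whs2)} ∪ {pkg_at(p2,portA), truck_at(t1,portA)}
          = {pkg_at(p2,portA), pkg_at(p4,whs2), truck_at(t1,portA)}

== RESULT ==
["pkg_at(p2,portA)", "pkg_at(p4,whs2)", "truck_at(t1,portA)"]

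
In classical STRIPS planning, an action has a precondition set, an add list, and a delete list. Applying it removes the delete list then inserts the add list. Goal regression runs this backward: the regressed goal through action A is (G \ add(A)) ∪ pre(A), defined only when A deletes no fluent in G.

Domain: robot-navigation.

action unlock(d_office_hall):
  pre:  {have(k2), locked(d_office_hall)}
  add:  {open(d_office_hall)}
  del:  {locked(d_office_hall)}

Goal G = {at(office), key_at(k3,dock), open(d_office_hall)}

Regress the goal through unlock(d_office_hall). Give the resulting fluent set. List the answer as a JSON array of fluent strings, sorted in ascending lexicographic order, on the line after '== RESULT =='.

Compute (G \ add) ∪ pre:
  G ∩ del = {}  (empty — regression defined)
  G \ add = {at(office), key_at(k3,dock), open(d_office_hall)} \ {open(d_office_hall)} = {at(office), key_at(k3,dock)}
  ∪ pre   = {at(office), key_at(k3,dock)} ∪ {have(k2), locked(d_office_hall)}
          = {at(office), have(k2), key_at(k3,dock), locked(d_office_hall)}

== RESULT ==
["at(office)", "have(k2)", "key_at(k3,dock)", "locked(d_office_hall)"]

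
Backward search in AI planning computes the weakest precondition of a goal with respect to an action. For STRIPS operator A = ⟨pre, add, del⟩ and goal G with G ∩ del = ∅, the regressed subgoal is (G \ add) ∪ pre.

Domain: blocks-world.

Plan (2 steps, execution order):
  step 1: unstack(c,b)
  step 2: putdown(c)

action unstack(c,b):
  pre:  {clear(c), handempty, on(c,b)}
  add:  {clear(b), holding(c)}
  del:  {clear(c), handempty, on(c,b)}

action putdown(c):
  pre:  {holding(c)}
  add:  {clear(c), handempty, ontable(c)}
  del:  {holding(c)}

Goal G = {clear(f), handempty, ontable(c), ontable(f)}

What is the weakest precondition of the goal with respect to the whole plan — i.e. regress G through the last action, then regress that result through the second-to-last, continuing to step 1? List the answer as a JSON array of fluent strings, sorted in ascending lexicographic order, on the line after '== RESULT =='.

Work backward from the goal:
  through step 2 (putdown(c)): drop {handempty, ontable(c)}, keep {clear(f), ontable(f)}, require {holding(c)}
    → {clear(f), holding(c), ontable(f)}
  through step 1 (unstack(c,b)): drop {holding(c)}, keep {clear(f), ontable(f)}, require {clear(c), handempty, on(c,b)}
    → {clear(c), clear(f), handempty, on(c,b), ontable(f)}

== RESULT ==
["clear(c)", "clear(f)", "handempty", "on(c,b)", "ontable(f)"]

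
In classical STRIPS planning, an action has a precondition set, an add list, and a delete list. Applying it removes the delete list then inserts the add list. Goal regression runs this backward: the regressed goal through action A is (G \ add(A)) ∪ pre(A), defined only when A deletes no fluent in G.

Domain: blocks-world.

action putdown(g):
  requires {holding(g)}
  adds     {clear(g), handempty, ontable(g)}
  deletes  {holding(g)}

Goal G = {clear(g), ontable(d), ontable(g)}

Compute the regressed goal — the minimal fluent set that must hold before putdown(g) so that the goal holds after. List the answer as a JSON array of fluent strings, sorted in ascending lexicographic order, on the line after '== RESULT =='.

Compute (G \ add) ∪ pre:
  G ∩ del = {}  (empty — regression defined)
  G \ add = {clear(g), ontable(d), ontable(g)} \ {clear(g), handempty, ontable(g)} = {ontable(d)}
  ∪ pre   = {ontable(d)} ∪ {holding(g)}
          = {holding(g), ontable(d)}

== RESULT ==
["holding(g)", "ontable(d)"]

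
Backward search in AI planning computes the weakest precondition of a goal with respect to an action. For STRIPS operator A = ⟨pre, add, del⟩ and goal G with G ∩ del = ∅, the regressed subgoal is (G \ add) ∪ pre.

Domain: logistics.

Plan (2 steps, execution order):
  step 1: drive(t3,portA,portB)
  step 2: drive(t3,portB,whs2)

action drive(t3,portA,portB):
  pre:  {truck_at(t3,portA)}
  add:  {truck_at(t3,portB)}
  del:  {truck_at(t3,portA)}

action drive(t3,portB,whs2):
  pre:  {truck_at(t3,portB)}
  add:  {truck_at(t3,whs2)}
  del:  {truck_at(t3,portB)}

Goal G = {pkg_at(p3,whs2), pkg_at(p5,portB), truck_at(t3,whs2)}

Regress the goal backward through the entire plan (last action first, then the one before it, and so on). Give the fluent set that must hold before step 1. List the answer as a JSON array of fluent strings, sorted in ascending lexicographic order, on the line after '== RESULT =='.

Regress step by step:
  through step 2 (drive(t3,portB,whs2)): drop {truck_at(t3,whs2)}, keep {pkg_at(p3,whs2), pkg_at(p5,portB)}, require {truck_at(t3,portB)}
    → {pkg_at(p3,whs2), pkg_at(p5,portB), truck_at(t3,portB)}
  through step 1 (drive(t3,portA,portB)): drop {truck_at(t3,portB)}, keep {pkg_at(p3,whs2), pkg_at(p5,portB)}, require {truck_at(t3,portA)}
    → {pkg_at(p3,whs2), pkg_at(p5,portB), truck_at(t3,portA)}

== RESULT ==
["pkg_at(p3,whs2)", "pkg_at(p5,portB)", "truck_at(t3,portA)"]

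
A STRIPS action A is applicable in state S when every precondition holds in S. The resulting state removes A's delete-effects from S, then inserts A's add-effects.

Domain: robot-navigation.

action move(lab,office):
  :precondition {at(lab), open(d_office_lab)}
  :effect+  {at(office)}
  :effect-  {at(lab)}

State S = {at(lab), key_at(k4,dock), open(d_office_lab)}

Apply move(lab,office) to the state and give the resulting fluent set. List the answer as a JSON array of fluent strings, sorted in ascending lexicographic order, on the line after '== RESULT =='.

Compute (S \ del) ∪ add:
  pre ⊆ S: {at(lab), open(d_office_lab)} ⊆ S  — applicable
  S \ del = {key_at(k4,dock), open(d_office_lab)}
  ∪ add   = {at(office), key_at(k4,dock), open(d_office_lab)}

== RESULT ==
["at(office)", "key_at(k4,dock)", "open(d_office_lab)"]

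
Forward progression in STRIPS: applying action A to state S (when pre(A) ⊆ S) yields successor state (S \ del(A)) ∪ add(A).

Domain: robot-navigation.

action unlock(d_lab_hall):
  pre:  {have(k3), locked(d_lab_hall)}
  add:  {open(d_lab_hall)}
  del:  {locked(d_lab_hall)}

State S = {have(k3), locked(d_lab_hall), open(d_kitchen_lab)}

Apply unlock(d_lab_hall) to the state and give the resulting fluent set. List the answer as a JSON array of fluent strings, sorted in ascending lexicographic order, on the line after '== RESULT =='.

Compute (S \ del) ∪ add:
  pre ⊆ S: {have(k3), locked(d_lab_hall)} ⊆ S  — applicable
  S \ del = {have(k3), open(d_kitchen_lab)}
  ∪ add   = {have(k3), open(d_kitchen_lab), open(d_lab_hall)}

== RESULT ==
["have(k3)", "open(d_kitchen_lab)", "open(d_lab_hall)"]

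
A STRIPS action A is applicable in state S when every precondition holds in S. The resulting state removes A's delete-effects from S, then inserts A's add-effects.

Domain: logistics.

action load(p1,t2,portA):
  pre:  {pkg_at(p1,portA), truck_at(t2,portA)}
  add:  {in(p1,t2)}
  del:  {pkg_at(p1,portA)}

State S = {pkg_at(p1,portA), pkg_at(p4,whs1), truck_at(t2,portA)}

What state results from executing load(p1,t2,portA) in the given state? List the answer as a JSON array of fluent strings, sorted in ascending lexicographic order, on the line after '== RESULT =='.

Progress:
  pre ⊆ S: {pkg_at(p1,portA), truck_at(t2,portA)} ⊆ S  — applicable
  S \ del = {pkg_at(p4,whs1), truck_at(t2,portA)}
  ∪ add   = {in(p1,t2), pkg_at(p4,whs1), truck_at(t2,portA)}

== RESULT ==
["in(p1,t2)", "pkg_at(p4,whs1)", "truck_at(t2,portA)"]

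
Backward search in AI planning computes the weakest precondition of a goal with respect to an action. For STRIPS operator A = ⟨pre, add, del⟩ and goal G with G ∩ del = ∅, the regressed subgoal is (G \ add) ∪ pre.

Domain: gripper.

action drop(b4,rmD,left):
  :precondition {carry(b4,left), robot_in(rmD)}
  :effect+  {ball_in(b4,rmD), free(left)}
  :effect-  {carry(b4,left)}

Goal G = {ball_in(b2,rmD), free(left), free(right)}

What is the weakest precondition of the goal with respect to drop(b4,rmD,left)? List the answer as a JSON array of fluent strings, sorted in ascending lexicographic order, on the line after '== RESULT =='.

Regress:
  G ∩ del = {}  (empty — regression defined)
  G \ add = {ball_in(b2,rmD), free(left), free(right)} \ {ball_in(b4,rmD), free(left)} = {ball_in(b2,rmD), free(right)}
  ∪ pre   = {ball_in(b2,rmD), free(right)} ∪ {carry(b4,left), robot_in(rmD)}
          = {ball_in(b2,rmD), carry(b4,left), free(right), robot_in(rmD)}

== RESULT ==
["ball_in(b2,rmD)", "carry(b4,left)", "free(right)", "robot_in(rmD)"]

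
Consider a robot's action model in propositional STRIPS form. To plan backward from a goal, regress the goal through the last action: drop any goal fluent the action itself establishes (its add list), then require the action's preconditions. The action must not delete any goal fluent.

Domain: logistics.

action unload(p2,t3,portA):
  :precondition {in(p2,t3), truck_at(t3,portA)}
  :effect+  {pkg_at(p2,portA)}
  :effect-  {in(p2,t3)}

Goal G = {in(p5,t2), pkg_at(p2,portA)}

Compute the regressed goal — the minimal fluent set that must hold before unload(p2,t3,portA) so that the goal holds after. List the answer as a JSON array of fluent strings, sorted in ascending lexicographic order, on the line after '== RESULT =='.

Regress:
  G ∩ del = {}  (empty — regression defined)
  G \ add = {in(p5,t2), pkg_at(p2,portA)} \ {pkg_at(p2,portA)} = {in(p5,t2)}
  ∪ pre   = {in(p5,t2)} ∪ {in(p2,t3), truck_at(t3,portA)}
          = {in(p2,t3), in(p5,t2), truck_at(t3,portA)}

== RESULT ==
["in(p2,t3)", "in(p5,t2)", "truck_at(t3,portA)"]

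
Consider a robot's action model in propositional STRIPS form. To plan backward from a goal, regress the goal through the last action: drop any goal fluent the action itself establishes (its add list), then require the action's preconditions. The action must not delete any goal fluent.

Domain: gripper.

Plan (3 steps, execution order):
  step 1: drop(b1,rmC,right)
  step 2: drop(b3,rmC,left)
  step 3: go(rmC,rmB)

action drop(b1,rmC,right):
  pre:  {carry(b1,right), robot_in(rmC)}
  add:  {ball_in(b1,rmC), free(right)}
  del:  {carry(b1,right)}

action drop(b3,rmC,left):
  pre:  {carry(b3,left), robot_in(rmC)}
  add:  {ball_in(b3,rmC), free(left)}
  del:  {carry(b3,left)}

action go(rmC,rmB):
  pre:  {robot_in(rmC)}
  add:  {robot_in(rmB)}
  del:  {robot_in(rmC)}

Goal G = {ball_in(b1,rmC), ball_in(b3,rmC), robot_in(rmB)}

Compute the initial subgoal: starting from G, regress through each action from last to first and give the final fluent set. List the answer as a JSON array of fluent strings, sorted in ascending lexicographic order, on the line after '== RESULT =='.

Work backward from the goal:
  through step 3 (go(rmC,rmB)): drop {robot_in(rmB)}, keep {ball_in(b1,rmC), ball_in(b3,rmC)}, require {robot_in(rmC)}
    → {ball_in(b1,rmC), ball_in(b3,rmC), robot_in(rmC)}
  through step 2 (drop(b3,rmC,left)): drop {ball_in(b3,rmC)}, keep {ball_in(b1,rmC), robot_in(rmC)}, require {carry(b3,left), robot_in(rmC)}
    → {ball_in(b1,rmC), carry(b3,left), robot_in(rmC)}
  through step 1 (drop(b1,rmC,right)): drop {ball_in(b1,rmC)}, keep {carry(b3,left), robot_in(rmC)}, require {carry(b1,right), robot_in(rmC)}
    → {carry(b1,right), carry(b3,left), robot_in(rmC)}

== RESULT ==
["carry(b1,right)", "carry(b3,left)", "robot_in(rmC)"]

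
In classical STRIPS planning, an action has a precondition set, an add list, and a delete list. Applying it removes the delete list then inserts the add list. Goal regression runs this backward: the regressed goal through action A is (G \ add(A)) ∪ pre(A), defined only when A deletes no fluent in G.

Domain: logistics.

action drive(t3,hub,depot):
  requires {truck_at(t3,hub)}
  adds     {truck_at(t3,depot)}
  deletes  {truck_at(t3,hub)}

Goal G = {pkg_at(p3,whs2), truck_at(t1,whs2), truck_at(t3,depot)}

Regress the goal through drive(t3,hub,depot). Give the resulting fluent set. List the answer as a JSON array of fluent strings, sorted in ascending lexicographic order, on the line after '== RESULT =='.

Compute (G \ add) ∪ pre:
  G ∩ del = {}  (empty — regression defined)
  G \ add = {pkg_at(p3,whs2), truck_at(t1,whs2), truck_at(t3,depot)} \ {truck_at(t3,depot)} = {pkg_at(p3,whs2), truck_at(t1,whs2)}
  ∪ pre   = {pkg_at(p3,whs2), truck_at(t1,whs2)} ∪ {truck_at(t3,hub)}
          = {pkg_at(p3,whs2), truck_at(t1,whs2), truck_at(t3,hub)}

== RESULT ==
["pkg_at(p3,whs2)", "truck_at(t1,whs2)", "truck_at(t3,hub)"]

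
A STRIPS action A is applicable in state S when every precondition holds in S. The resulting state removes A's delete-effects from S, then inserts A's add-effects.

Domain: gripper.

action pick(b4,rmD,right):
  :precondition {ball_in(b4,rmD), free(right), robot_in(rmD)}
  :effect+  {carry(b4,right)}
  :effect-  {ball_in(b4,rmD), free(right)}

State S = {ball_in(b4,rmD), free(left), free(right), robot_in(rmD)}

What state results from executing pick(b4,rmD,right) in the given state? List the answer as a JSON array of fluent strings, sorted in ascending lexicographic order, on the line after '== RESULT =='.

Progress:
  pre ⊆ S: {ball_in(b4,rmD), free(right), robot_in(rmD)} ⊆ S  — applicable
  S \ del = {free(left), robot_in(rmD)}
  ∪ add   = {carry(b4,right), free(left), robot_in(rmD)}

== RESULT ==
["carry(b4,right)", "free(left)", "robot_in(rmD)"]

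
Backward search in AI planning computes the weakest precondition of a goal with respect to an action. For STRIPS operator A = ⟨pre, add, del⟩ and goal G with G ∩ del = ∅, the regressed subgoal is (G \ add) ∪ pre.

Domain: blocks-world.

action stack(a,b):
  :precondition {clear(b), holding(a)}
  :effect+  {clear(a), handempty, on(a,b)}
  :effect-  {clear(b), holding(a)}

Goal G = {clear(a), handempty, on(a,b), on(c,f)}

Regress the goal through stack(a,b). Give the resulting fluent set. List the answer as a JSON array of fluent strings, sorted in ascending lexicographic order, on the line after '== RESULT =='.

Regress:
  G ∩ del = {}  (empty — regression defined)
  G \ add = {clear(a), handempty, on(a,b), on(c,f)} \ {clear(a), handempty, on(a,b)} = {on(c,f)}
  ∪ pre   = {on(c,f)} ∪ {clear(b), holding(a)}
          = {clear(b), holding(a), on(c,f)}

== RESULT ==
["clear(b)", "holding(a)", "on(c,f)"]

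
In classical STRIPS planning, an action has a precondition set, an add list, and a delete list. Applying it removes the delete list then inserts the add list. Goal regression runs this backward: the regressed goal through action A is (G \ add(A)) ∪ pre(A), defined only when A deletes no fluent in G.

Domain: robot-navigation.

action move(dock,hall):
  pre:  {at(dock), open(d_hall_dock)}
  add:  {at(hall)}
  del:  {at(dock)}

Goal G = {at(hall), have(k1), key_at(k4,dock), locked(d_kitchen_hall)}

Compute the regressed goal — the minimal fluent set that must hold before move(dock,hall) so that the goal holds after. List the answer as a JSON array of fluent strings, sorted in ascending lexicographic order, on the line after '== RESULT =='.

Compute (G \ add) ∪ pre:
  G ∩ del = {}  (empty — regression defined)
  G \ add = {at(hall), have(k1), key_at(k4,dock), locked(d_kitchen_hall)} \ {at(hall)} = {have(k1), key_at(k4,dock), locked(d_kitchen_hall)}
  ∪ pre   = {have(k1), key_at(k4,dock), locked(d_kitchen_hall)} ∪ {at(dock), open(d_hall_dock)}
          = {at(dock), have(k1), key_at(k4,dock), locked(d_kitchen_hall), open(d_hall_dock)}

== RESULT ==
["at(dock)", "have(k1)", "key_at(k4,dock)", "locked(d_kitchen_hall)", "open(d_hall_dock)"]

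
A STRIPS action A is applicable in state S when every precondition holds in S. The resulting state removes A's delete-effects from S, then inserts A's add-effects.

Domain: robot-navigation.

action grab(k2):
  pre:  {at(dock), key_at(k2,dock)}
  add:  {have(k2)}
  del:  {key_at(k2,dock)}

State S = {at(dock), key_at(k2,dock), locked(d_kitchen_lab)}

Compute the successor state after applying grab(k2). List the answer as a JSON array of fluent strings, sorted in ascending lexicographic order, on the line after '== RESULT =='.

Compute (S \ del) ∪ add:
  pre ⊆ S: {at(dock), key_at(k2,dock)} ⊆ S  — applicable
  S \ del = {at(dock), locked(d_kitchen_lab)}
  ∪ add   = {at(dock), have(k2), locked(d_kitchen_lab)}

== RESULT ==
["at(dock)", "have(k2)", "locked(d_kitchen_lab)"]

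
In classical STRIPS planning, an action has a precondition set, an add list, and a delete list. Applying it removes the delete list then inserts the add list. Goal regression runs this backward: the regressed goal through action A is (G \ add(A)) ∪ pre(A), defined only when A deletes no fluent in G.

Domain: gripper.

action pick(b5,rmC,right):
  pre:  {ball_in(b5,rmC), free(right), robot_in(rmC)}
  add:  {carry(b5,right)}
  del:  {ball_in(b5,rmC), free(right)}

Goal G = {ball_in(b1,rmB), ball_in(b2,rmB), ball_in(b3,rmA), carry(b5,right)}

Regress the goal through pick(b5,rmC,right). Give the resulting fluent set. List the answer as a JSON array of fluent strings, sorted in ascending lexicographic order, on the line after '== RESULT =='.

Regress:
  G ∩ del = {}  (empty — regression defined)
  G \ add = {ball_in(b1,rmB), ball_in(b2,rmB), ball_in(b3,rmA), carry(b5,right)} \ {carry(b5,right)} = {ball_in(b1,rmB), ball_in(b2,rmB), ball_in(b3,rmA)}
  ∪ pre   = {ball_in(b1,rmB), ball_in(b2,rmB), ball_in(b3,rmA)} ∪ {ball_in(b5,rmC), free(right), robot_in(rmC)}
          = {ball_in(b1,rmB), ball_in(b2,rmB), ball_in(b3,rmA), ball_in(b5,rmC), free(right), robot_in(rmC)}

== RESULT ==
["ball_in(b1,rmB)", "ball_in(b2,rmB)", "ball_in(b3,rmA)", "ball_in(b5,rmC)", "free(right)", "robot_in(rmC)"]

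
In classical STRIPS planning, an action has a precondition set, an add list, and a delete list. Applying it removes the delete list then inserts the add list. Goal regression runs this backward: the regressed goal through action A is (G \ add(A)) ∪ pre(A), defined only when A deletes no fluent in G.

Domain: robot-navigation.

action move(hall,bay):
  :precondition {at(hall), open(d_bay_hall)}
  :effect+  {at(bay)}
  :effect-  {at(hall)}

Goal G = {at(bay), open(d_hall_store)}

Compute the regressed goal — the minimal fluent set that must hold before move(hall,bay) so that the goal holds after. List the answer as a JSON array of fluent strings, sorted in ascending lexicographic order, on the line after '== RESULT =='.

Regress:
  G ∩ del = {}  (empty — regression defined)
  G \ add = {at(bay), open(d_hall_store)} \ {at(bay)} = {open(d_hall_store)}
  ∪ pre   = {open(d_hall_store)} ∪ {at(hall), open(d_bay_hall)}
          = {at(hall), open(d_bay_hall), open(d_hall_store)}

== RESULT ==
["at(hall)", "open(d_bay_hall)", "open(d_hall_store)"]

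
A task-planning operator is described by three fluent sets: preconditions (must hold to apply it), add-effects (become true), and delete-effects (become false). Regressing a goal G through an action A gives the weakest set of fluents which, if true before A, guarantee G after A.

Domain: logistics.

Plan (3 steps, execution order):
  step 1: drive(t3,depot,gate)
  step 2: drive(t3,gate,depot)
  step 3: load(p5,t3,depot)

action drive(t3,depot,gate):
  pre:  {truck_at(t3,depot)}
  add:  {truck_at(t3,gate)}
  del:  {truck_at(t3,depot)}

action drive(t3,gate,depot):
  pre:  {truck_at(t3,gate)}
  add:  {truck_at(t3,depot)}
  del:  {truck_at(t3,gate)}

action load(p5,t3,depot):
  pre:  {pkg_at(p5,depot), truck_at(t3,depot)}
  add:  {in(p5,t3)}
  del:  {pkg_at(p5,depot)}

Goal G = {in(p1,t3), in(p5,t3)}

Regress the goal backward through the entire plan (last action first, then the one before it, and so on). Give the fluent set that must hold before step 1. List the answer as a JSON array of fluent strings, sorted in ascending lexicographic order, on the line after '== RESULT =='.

Regress step by step:
  through step 3 (load(p5,t3,depot)): drop {in(p5,t3)}, keep {in(p1,t3)}, require {pkg_at(p5,depot), truck_at(t3,depot)}
    → {in(p1,t3), pkg_at(p5,depot), truck_at(t3,depot)}
  through step 2 (drive(t3,gate,depot)): drop {truck_at(t3,depot)}, keep {in(p1,t3), pkg_at(p5,depot)}, require {truck_at(t3,gate)}
    → {in(p1,t3), pkg_at(p5,depot), truck_at(t3,gate)}
  through step 1 (drive(t3,depot,gate)): drop {truck_at(t3,gate)}, keep {in(p1,t3), pkg_at(p5,depot)}, require {truck_at(t3,depot)}
    → {in(p1,t3), pkg_at(p5,depot), truck_at(t3,depot)}

== RESULT ==
["in(p1,t3)", "pkg_at(p5,depot)", "truck_at(t3,depot)"]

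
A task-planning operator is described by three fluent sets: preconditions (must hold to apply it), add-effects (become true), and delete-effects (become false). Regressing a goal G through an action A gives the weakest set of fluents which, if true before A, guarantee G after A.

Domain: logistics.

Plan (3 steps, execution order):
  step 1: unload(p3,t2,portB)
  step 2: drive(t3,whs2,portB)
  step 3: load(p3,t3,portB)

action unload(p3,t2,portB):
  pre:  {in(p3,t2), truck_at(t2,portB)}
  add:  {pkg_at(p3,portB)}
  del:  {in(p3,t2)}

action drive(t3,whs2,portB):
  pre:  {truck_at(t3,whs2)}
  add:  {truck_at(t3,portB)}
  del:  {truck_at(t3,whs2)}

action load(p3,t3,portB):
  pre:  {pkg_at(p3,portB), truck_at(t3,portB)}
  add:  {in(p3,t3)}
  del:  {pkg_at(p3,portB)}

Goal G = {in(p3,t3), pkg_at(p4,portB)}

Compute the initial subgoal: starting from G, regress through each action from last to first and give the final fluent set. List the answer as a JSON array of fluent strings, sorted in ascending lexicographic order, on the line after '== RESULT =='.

Regress step by step:
  through step 3 (load(p3,t3,portB)): drop {in(p3,t3)}, keep {pkg_at(p4,portB)}, require {pkg_at(p3,portB), truck_at(t3,portB)}
    → {pkg_at(p3,portB), pkg_at(p4,portB), truck_at(t3,portB)}
  through step 2 (drive(t3,whs2,portB)): drop {truck_at(t3,portB)}, keep {pkg_at(p3,portB), pkg_at(p4,portB)}, require {truck_at(t3,whs2)}
    → {pkg_at(p3,portB), pkg_at(p4,portB), truck_at(t3,whs2)}
  through step 1 (unload(p3,t2,portB)): drop {pkg_at(p3,portB)}, keep {pkg_at(p4,portB), truck_at(t3,whs2)}, require {in(p3,t2), truck_at(t2,portB)}
    → {in(p3,t2), pkg_at(p4,portB), truck_at(t2,portB), truck_at(t3,whs2)}

== RESULT ==
["in(p3,t2)", "pkg_at(p4,portB)", "truck_at(t2,portB)", "truck_at(t3,whs2)"]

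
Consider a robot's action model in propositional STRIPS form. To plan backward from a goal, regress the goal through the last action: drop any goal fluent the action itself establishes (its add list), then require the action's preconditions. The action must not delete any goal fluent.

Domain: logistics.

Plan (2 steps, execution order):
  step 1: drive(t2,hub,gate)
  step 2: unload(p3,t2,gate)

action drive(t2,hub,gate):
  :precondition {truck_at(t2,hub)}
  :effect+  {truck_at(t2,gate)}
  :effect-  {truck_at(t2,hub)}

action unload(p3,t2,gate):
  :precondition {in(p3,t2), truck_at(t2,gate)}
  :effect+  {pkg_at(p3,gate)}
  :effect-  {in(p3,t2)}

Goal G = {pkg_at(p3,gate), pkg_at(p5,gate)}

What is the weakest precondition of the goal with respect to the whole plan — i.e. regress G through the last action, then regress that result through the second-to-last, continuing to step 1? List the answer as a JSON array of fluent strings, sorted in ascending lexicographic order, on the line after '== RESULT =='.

Regress step by step:
  through step 2 (unload(p3,t2,gate)): drop {pkg_at(p3,gate)}, keep {pkg_at(p5,gate)}, require {in(p3,t2), truck_at(t2,gate)}
    → {in(p3,t2), pkg_at(p5,gate), truck_at(t2,gate)}
  through step 1 (drive(t2,hub,gate)): drop {truck_at(t2,gate)}, keep {in(p3,t2), pkg_at(p5,gate)}, require {truck_at(t2,hub)}
    → {in(p3,t2), pkg_at(p5,gate), truck_at(t2,hub)}

== RESULT ==
["in(p3,t2)", "pkg_at(p5,gate)", "truck_at(t2,hub)"]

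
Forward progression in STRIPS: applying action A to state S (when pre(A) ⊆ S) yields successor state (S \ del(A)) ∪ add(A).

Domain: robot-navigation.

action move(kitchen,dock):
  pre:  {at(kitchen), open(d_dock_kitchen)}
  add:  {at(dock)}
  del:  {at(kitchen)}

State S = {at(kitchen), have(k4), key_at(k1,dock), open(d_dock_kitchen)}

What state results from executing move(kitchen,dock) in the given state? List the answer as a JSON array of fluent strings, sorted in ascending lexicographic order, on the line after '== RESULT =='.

Compute (S \ del) ∪ add:
  pre ⊆ S: {at(kitchen), open(d_dock_kitchen)} ⊆ S  — applicable
  S \ del = {have(k4), key_at(k1,dock), open(d_dock_kitchen)}
  ∪ add   = {at(dock), have(k4), key_at(k1,dock), open(d_dock_kitchen)}

== RESULT ==
["at(dock)", "have(k4)", "key_at(k1,dock)", "open(d_dock_kitchen)"]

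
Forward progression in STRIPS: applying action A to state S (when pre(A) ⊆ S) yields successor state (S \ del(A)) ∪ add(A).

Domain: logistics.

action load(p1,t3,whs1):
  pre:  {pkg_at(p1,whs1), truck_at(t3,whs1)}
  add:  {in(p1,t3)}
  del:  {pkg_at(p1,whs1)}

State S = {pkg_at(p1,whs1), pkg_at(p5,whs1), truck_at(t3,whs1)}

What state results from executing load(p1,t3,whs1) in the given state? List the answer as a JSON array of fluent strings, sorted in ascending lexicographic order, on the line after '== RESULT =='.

Compute (S \ del) ∪ add:
  pre ⊆ S: {pkg_at(p1,whs1), truck_at(t3,whs1)} ⊆ S  — applicable
  S \ del = {pkg_at(p5,whs1), truck_at(t3,whs1)}
  ∪ add   = {in(p1,t3), pkg_at(p5,whs1), truck_at(t3,whs1)}

== RESULT ==
["in(p1,t3)", "pkg_at(p5,whs1)", "truck_at(t3,whs1)"]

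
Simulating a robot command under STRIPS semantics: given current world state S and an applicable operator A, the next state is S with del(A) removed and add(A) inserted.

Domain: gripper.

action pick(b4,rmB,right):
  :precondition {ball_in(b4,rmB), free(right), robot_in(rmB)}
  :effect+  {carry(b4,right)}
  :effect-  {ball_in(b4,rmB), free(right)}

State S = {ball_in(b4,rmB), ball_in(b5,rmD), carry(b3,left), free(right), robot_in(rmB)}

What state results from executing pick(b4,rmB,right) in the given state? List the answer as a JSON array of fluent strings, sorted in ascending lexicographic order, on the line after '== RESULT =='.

Progress:
  pre ⊆ S: {ball_in(b4,rmB), free(right), robot_in(rmB)} ⊆ S  — applicable
  S \ del = {ball_in(b5,rmD), carry(b3,left), robot_in(rmB)}
  ∪ add   = {ball_in(b5,rmD), carry(b3,left), carry(b4,right), robot_in(rmB)}

== RESULT ==
["ball_in(b5,rmD)", "carry(b3,left)", "carry(b4,right)", "robot_in(rmB)"]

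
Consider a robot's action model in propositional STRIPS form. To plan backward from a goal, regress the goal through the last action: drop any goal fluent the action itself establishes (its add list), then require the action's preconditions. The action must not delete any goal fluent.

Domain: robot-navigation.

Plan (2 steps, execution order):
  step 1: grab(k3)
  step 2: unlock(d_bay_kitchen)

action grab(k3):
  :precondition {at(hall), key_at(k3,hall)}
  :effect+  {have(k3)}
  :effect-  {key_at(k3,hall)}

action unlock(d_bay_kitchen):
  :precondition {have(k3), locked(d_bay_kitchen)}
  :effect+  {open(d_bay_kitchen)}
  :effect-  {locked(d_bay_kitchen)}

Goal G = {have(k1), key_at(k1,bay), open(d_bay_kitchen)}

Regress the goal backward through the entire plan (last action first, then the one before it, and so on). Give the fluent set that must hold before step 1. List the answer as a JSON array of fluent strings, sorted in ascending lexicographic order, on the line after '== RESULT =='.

Regress step by step:
  through step 2 (unlock(d_bay_kitchen)): drop {open(d_bay_kitchen)}, keep {have(k1), key_at(k1,bay)}, require {have(k3), locked(d_bay_kitchen)}
    → {have(k1), have(k3), key_at(k1,bay), locked(d_bay_kitchen)}
  through step 1 (grab(k3)): drop {have(k3)}, keep {have(k1), key_at(k1,bay), locked(d_bay_kitchen)}, require {at(hall), key_at(k3,hall)}
    → {at(hall), have(k1), key_at(k1,bay), key_at(k3,hall), locked(d_bay_kitchen)}

== RESULT ==
["at(hall)", "have(k1)", "key_at(k1,bay)", "key_at(k3,hall)", "locked(d_bay_kitchen)"]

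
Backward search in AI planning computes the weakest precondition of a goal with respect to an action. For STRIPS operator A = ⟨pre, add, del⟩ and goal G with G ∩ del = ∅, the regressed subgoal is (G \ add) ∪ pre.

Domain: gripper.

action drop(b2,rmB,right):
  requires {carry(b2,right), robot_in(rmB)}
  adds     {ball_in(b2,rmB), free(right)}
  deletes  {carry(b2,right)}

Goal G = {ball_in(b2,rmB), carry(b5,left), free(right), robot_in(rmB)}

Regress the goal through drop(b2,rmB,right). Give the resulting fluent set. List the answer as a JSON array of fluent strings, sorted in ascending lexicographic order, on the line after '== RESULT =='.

Regress:
  G ∩ del = {}  (empty — regression defined)
  G \ add = {ball_in(b2,rmB), carry(b5,left), free(right), robot_in(rmB)} \ {ball_in(b2,rmB), free(right)} = {carry(b5,left), robot_in(rmB)}
  ∪ pre   = {carry(b5,left), robot_in(rmB)} ∪ {carry(b2,right), robot_in(rmB)}
          = {carry(b2,right), carry(b5,left), robot_in(rmB)}

== RESULT ==
["carry(b2,right)", "carry(b5,left)", "robot_in(rmB)"]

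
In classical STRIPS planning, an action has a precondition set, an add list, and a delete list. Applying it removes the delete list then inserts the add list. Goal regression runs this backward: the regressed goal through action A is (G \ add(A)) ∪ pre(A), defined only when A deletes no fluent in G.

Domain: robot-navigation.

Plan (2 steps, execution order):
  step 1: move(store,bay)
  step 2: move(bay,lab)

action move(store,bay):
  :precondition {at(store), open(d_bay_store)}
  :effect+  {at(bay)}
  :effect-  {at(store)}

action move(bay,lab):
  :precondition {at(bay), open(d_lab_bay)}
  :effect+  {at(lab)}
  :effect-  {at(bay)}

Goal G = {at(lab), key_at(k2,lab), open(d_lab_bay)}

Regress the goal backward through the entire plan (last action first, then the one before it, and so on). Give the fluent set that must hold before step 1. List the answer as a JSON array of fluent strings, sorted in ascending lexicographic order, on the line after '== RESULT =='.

Work backward from the goal:
  through step 2 (move(bay,lab)): drop {at(lab)}, keep {key_at(k2,lab), open(d_lab_bay)}, require {at(bay), open(d_lab_bay)}
    → {at(bay), key_at(k2,lab), open(d_lab_bay)}
  through step 1 (move(store,bay)): drop {at(bay)}, keep {key_at(k2,lab), open(d_lab_bay)}, require {at(store), open(d_bay_store)}
    → {at(store), key_at(k2,lab), open(d_bay_store), open(d_lab_bay)}

== RESULT ==
["at(store)", "key_at(k2,lab)", "open(d_bay_store)", "open(d_lab_bay)"]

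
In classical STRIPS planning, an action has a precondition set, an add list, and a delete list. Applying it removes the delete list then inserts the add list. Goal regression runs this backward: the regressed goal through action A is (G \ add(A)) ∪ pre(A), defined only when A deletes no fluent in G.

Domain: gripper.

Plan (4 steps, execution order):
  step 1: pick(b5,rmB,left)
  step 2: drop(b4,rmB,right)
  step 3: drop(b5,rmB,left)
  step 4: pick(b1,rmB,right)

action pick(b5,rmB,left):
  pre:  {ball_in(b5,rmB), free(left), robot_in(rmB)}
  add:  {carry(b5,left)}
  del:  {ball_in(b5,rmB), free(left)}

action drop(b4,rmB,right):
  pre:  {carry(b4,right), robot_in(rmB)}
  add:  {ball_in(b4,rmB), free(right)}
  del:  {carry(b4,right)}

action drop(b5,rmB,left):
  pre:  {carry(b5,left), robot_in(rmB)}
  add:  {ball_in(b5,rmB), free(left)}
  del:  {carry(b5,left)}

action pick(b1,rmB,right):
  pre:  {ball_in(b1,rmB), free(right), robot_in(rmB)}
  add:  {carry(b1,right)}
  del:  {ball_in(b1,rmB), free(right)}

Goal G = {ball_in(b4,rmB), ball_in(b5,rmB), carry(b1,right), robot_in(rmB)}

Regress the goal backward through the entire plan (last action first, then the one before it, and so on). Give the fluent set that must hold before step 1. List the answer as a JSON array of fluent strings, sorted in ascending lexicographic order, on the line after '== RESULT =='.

Work backward from the goal:
  through step 4 (pick(b1,rmB,right)): drop {carry(b1,right)}, keep {ball_in(b4,rmB), ball_in(b5,rmB), robot_in(rmB)}, require {ball_in(b1,rmB), free(right), robot_in(rmB)}
    → {ball_in(b1,rmB), ball_in(b4,rmB), ball_in(b5,rmB), free(right), robot_in(rmB)}
  through step 3 (drop(b5,rmB,left)): drop {ball_in(b5,rmB)}, keep {ball_in(b1,rmB), ball_in(b4,rmB), free(right), robot_in(rmB)}, require {carry(b5,left), robot_in(rmB)}
    → {ball_in(b1,rmB), ball_in(b4,rmB), carry(b5,left), free(right), robot_in(rmB)}
  through step 2 (drop(b4,rmB,right)): drop {ball_in(b4,rmB), free(right)}, keep {ball_in(b1,rmB), carry(b5,left), robot_in(rmB)}, require {carry(b4,right), robot_in(rmB)}
    → {ball_in(b1,rmB), carry(b4,right), carry(b5,left), robot_in(rmB)}
  through step 1 (pick(b5,rmB,left)): drop {carry(b5,left)}, keep {ball_in(b1,rmB), carry(b4,right), robot_in(rmB)}, require {ball_in(b5,rmB), free(left), robot_in(rmB)}
    → {ball_in(b1,rmB), ball_in(b5,rmB), carry(b4,right), free(left), robot_in(rmB)}

== RESULT ==
["ball_in(b1,rmB)", "ball_in(b5,rmB)", "carry(b4,right)", "free(left)", "robot_in(rmB)"]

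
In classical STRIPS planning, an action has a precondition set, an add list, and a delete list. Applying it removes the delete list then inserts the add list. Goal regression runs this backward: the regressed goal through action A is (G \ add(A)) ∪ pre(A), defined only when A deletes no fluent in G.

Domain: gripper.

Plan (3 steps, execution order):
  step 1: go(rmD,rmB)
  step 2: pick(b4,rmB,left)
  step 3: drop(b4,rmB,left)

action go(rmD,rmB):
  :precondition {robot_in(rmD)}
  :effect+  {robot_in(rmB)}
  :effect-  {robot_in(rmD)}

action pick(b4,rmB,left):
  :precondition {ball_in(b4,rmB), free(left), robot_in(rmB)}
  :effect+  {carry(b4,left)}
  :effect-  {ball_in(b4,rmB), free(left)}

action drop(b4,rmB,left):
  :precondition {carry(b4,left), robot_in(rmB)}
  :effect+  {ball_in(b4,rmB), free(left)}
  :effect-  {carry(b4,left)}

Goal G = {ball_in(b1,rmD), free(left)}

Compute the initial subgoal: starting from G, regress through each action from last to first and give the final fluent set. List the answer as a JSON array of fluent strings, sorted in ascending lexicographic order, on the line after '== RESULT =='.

Regress step by step:
  through step 3 (drop(b4,rmB,left)): drop {free(left)}, keep {ball_in(b1,rmD)}, require {carry(b4,left), robot_in(rmB)}
    → {ball_in(b1,rmD), carry(b4,left), robot_in(rmB)}
  through step 2 (pick(b4,rmB,left)): drop {carry(b4,left)}, keep {ball_in(b1,rmD), robot_in(rmB)}, require {ball_in(b4,rmB), free(left), robot_in(rmB)}
    → {ball_in(b1,rmD), ball_in(b4,rmB), free(left), robot_in(rmB)}
  through step 1 (go(rmD,rmB)): drop {robot_in(rmB)}, keep {ball_in(b1,rmD), ball_in(b4,rmB), free(left)}, require {robot_in(rmD)}
    → {ball_in(b1,rmD), ball_in(b4,rmB), free(left), robot_in(rmD)}

== RESULT ==
["ball_in(b1,rmD)", "ball_in(b4,rmB)", "free(left)", "robot_in(rmD)"]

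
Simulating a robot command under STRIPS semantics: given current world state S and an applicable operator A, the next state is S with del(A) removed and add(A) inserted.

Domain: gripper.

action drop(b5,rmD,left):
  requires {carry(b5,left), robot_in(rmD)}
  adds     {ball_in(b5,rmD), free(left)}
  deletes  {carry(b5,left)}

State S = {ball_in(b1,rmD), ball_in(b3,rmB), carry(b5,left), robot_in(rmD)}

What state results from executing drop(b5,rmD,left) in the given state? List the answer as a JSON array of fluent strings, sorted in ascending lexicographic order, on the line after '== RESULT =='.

Progress:
  pre ⊆ S: {carry(b5,left), robot_in(rmD)} ⊆ S  — applicable
  S \ del = {ball_in(b1,rmD), ball_in(b3,rmB), robot_in(rmD)}
  ∪ add   = {ball_in(b1,rmD), ball_in(b3,rmB), ball_in(b5,rmD), free(left), robot_in(rmD)}

== RESULT ==
["ball_in(b1,rmD)", "ball_in(b3,rmB)", "ball_in(b5,rmD)", "free(left)", "robot_in(rmD)"]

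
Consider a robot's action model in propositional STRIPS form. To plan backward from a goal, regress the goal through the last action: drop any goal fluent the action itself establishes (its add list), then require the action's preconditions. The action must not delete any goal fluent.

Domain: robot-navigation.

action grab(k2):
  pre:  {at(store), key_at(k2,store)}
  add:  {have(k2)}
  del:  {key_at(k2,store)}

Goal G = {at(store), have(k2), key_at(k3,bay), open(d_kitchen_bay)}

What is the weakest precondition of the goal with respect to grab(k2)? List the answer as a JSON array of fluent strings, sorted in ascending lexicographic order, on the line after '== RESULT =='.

Regress:
  G ∩ del = {}  (empty — regression defined)
  G \ add = {at(store), have(k2), key_at(k3,bay), open(d_kitchen_bay)} \ {have(k2)} = {at(store), key_at(k3,bay), open(d_kitchen_bay)}
  ∪ pre   = {at(store), key_at(k3,bay), open(d_kitchen_bay)} ∪ {at(store), key_at(k2,store)}
          = {at(store), key_at(k2,store), key_at(k3,bay), open(d_kitchen_bay)}

== RESULT ==
["at(store)", "key_at(k2,store)", "key_at(k3,bay)", "open(d_kitchen_bay)"]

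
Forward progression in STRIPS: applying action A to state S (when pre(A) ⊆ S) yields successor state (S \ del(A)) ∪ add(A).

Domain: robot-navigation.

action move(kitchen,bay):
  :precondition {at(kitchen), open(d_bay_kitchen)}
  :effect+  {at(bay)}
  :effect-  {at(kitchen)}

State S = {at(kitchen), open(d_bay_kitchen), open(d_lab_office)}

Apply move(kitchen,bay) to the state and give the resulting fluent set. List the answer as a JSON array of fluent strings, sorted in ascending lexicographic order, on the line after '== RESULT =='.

Compute (S \ del) ∪ add:
  pre ⊆ S: {at(kitchen), open(d_bay_kitchen)} ⊆ S  — applicable
  S \ del = {open(d_bay_kitchen), open(d_lab_office)}
  ∪ add   = {at(bay), open(d_bay_kitchen), open(d_lab_office)}

== RESULT ==
["at(bay)", "open(d_bay_kitchen)", "open(d_lab_office)"]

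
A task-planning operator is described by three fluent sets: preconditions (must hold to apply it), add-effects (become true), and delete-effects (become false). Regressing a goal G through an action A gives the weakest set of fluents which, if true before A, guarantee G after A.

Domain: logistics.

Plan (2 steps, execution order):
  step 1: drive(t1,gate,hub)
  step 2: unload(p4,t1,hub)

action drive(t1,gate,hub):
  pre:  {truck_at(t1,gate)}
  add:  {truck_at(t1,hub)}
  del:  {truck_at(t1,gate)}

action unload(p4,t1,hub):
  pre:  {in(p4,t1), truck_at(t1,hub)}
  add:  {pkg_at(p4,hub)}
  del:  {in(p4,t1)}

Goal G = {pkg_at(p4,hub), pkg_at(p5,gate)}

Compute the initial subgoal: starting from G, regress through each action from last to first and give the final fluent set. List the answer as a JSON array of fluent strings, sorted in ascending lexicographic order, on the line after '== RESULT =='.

Work backward from the goal:
  through step 2 (unload(p4,t1,hub)): drop {pkg_at(p4,hub)}, keep {pkg_at(p5,gate)}, require {in(p4,t1), truck_at(t1,hub)}
    → {in(p4,t1), pkg_at(p5,gate), truck_at(t1,hub)}
  through step 1 (drive(t1,gate,hub)): drop {truck_at(t1,hub)}, keep {in(p4,t1), pkg_at(p5,gate)}, require {truck_at(t1,gate)}
    → {in(p4,t1), pkg_at(p5,gate), truck_at(t1,gate)}

== RESULT ==
["in(p4,t1)", "pkg_at(p5,gate)", "truck_at(t1,gate)"]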